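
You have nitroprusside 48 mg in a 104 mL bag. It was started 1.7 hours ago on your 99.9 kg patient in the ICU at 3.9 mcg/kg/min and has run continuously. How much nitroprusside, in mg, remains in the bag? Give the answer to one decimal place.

Dose = 3.9 mcg/kg/min × 99.9 kg = 389.61 mcg/min
389.61 mcg/min × 60 min/hr = 23376.6 mcg/hr
Concentration = 48 mg ÷ 104 mL = 0.4615385 mg/mL = 461.5385 mcg/mL
Rate = 23376.6 mcg/hr ÷ 461.5385 mcg/mL = 50.6493 mL/hr
Volume infused = 50.6493 mL/hr × 1.7 hr = 86.10381 mL
Volume remaining = 104 − 86.10381 = 17.89619 mL
Drug remaining = 17.89619 mL × 461.5385 mcg/mL = 8259.78 mcg = 8.25978 mg

8.3 mg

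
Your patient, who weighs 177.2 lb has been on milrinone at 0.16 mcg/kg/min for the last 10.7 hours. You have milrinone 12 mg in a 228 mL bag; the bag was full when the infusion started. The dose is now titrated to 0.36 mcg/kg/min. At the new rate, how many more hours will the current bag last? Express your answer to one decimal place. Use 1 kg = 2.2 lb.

Initial rate:
Weight = 177.2 lb ÷ 2.2 lb/kg = 80.54545 kg
Dose = 0.16 mcg/kg/min × 80.54545 kg = 12.88727 mcg/min
12.88727 mcg/min × 60 min/hr = 773.2364 mcg/hr
Concentration = 12 mg ÷ 228 mL = 0.05263158 mg/mL = 52.63158 mcg/mL
Rate = 773.2364 mcg/hr ÷ 52.63158 mcg/mL = 14.69149 mL/hr
Volume infused so far = 14.69149 mL/hr × 10.7 hr = 157.199 mL
Volume remaining = 228 − 157.199 = 70.80105 mL
New rate:
Dose = 0.36 mcg/kg/min × 80.54545 kg = 28.99636 mcg/min
28.99636 mcg/min × 60 min/hr = 1739.782 mcg/hr
Rate = 1739.782 mcg/hr ÷ 52.63158 mcg/mL = 33.05585 mL/hr
Time remaining = 70.80105 mL ÷ 33.05585 mL/hr = 2.141861 hr

2.1 hours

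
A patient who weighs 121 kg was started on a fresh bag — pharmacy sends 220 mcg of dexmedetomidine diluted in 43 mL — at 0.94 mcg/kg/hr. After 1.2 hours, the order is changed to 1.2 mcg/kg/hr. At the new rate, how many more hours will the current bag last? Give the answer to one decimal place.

0.6 hours

Initial rate:
Dose = 0.94 mcg/kg/hr × 121 kg = 113.74 mcg/hr
Concentration = 220 mcg ÷ 43 mL = 5.116279 mcg/mL
Rate = 113.74 mcg/hr ÷ 5.116279 mcg/mL = 22.231 mL/hr
Volume infused so far = 22.231 mL/hr × 1.2 hr = 26.6772 mL
Volume remaining = 43 − 26.6772 = 16.3228 mL
New rate:
Dose = 1.2 mcg/kg/hr × 121 kg = 145.2 mcg/hr
Rate = 145.2 mcg/hr ÷ 5.116279 mcg/mL = 28.38 mL/hr
Time remaining = 16.3228 mL ÷ 28.38 mL/hr = 0.5751515 hr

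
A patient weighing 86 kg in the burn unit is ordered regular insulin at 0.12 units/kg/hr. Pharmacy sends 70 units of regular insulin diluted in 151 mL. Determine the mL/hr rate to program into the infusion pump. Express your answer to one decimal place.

Dose = 0.12 units/kg/hr × 86 kg = 10.32 units/hr
Concentration = 70 units ÷ 151 mL = 0.4635762 units/mL
Rate = 10.32 units/hr ÷ 0.4635762 units/mL = 22.26171 mL/hr

22.3 mL/hr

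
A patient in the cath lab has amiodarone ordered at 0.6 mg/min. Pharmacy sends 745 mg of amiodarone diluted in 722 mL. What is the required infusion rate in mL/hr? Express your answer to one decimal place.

34.9 mL/hr

0.6 mg/min × 60 min/hr = 36 mg/hr
Concentration = 745 mg ÷ 722 mL = 1.031856 mg/mL
Rate = 36 mg/hr ÷ 1.031856 mg/mL = 34.88859 mL/hr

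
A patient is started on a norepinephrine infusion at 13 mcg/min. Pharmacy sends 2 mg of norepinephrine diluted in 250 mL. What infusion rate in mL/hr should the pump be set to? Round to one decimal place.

97.5 mL/hr

13 mcg/min × 60 min/hr = 780 mcg/hr
Concentration = 2 mg ÷ 250 mL = 0.008 mg/mL = 8 mcg/mL
Rate = 780 mcg/hr ÷ 8 mcg/mL = 97.5 mL/hr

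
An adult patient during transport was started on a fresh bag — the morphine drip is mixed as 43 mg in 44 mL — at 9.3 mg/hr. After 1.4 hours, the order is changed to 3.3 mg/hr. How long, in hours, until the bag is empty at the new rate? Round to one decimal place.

9.1 hours

Initial rate:
Concentration = 43 mg ÷ 44 mL = 0.9772727 mg/mL
Rate = 9.3 mg/hr ÷ 0.9772727 mg/mL = 9.516279 mL/hr
Volume infused so far = 9.516279 mL/hr × 1.4 hr = 13.32279 mL
Volume remaining = 44 − 13.32279 = 30.67721 mL
New rate:
Rate = 3.3 mg/hr ÷ 0.9772727 mg/mL = 3.376744 mL/hr
Time remaining = 30.67721 mL ÷ 3.376744 mL/hr = 9.084848 hr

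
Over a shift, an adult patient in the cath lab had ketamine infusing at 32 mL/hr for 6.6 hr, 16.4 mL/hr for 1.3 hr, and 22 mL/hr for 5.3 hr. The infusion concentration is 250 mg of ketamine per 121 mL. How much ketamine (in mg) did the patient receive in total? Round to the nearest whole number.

Concentration = 250 mg ÷ 121 mL = 2.066116 mg/mL
Stage 1: 32 mL/hr × 6.6 hr = 211.2 mL → 211.2 mL × 2.066116 mg/mL = 436.3636 mg
Stage 2: 16.4 mL/hr × 1.3 hr = 21.32 mL → 21.32 mL × 2.066116 mg/mL = 44.04959 mg
Stage 3: 22 mL/hr × 5.3 hr = 116.6 mL → 116.6 mL × 2.066116 mg/mL = 240.9091 mg
Total = 436.3636 + 44.04959 + 240.9091 = 721.3223 mg

721 mg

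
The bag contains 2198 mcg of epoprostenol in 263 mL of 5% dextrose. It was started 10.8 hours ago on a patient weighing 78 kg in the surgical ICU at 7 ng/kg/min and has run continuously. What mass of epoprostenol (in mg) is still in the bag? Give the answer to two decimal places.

Dose = 7 ng/kg/min × 78 kg = 546 ng/min
546 ng/min × 60 min/hr = 32760 ng/hr
Concentration = 2198 mcg ÷ 263 mL = 8.357414 mcg/mL = 8357.414 ng/mL
Rate = 32760 ng/hr ÷ 8357.414 ng/mL = 3.919873 mL/hr
Volume infused = 3.919873 mL/hr × 10.8 hr = 42.33462 mL
Volume remaining = 263 − 42.33462 = 220.6654 mL
Drug remaining = 220.6654 mL × 8357.414 ng/mL = 1844192 ng = 1.844192 mg

1.84 mg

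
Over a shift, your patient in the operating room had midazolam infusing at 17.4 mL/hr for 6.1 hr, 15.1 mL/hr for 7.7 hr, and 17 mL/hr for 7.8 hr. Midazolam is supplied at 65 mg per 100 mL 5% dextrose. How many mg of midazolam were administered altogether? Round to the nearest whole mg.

Concentration = 65 mg ÷ 100 mL = 0.65 mg/mL
Stage 1: 17.4 mL/hr × 6.1 hr = 106.14 mL → 106.14 mL × 0.65 mg/mL = 68.991 mg
Stage 2: 15.1 mL/hr × 7.7 hr = 116.27 mL → 116.27 mL × 0.65 mg/mL = 75.5755 mg
Stage 3: 17 mL/hr × 7.8 hr = 132.6 mL → 132.6 mL × 0.65 mg/mL = 86.19 mg
Total = 68.991 + 75.5755 + 86.19 = 230.7565 mg

231 mg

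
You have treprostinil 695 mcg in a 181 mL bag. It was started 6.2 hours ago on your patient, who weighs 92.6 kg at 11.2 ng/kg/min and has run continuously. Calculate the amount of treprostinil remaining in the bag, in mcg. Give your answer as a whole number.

309 mcg

Dose = 11.2 ng/kg/min × 92.6 kg = 1037.12 ng/min
1037.12 ng/min × 60 min/hr = 62227.2 ng/hr
Concentration = 695 mcg ÷ 181 mL = 3.839779 mcg/mL = 3839.779 ng/mL
Rate = 62227.2 ng/hr ÷ 3839.779 ng/mL = 16.20593 mL/hr
Volume infused = 16.20593 mL/hr × 6.2 hr = 100.4768 mL
Volume remaining = 181 − 100.4768 = 80.52322 mL
Drug remaining = 80.52322 mL × 3839.779 ng/mL = 309191.4 ng = 309.1914 mcg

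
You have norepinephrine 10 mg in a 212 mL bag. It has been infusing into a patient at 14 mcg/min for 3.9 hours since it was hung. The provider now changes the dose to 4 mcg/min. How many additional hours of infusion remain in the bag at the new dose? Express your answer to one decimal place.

Initial rate:
14 mcg/min × 60 min/hr = 840 mcg/hr
Concentration = 10 mg ÷ 212 mL = 0.04716981 mg/mL = 47.16981 mcg/mL
Rate = 840 mcg/hr ÷ 47.16981 mcg/mL = 17.808 mL/hr
Volume infused so far = 17.808 mL/hr × 3.9 hr = 69.4512 mL
Volume remaining = 212 − 69.4512 = 142.5488 mL
New rate:
4 mcg/min × 60 min/hr = 240 mcg/hr
Rate = 240 mcg/hr ÷ 47.16981 mcg/mL = 5.088 mL/hr
Time remaining = 142.5488 mL ÷ 5.088 mL/hr = 28.01667 hr

28.0 hours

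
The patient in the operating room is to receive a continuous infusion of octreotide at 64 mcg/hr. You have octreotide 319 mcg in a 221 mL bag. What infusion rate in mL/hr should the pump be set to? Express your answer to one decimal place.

44.3 mL/hr

Concentration = 319 mcg ÷ 221 mL = 1.443439 mcg/mL
Rate = 64 mcg/hr ÷ 1.443439 mcg/mL = 44.33856 mL/hr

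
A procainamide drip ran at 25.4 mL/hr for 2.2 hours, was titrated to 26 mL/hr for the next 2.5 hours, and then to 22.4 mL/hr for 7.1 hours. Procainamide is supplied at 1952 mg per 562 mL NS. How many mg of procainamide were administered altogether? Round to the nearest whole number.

Concentration = 1952 mg ÷ 562 mL = 3.47331 mg/mL
Stage 1: 25.4 mL/hr × 2.2 hr = 55.88 mL → 55.88 mL × 3.47331 mg/mL = 194.0885 mg
Stage 2: 26 mL/hr × 2.5 hr = 65 mL → 65 mL × 3.47331 mg/mL = 225.7651 mg
Stage 3: 22.4 mL/hr × 7.1 hr = 159.04 mL → 159.04 mL × 3.47331 mg/mL = 552.3952 mg
Total = 194.0885 + 225.7651 + 552.3952 = 972.2488 mg

972 mg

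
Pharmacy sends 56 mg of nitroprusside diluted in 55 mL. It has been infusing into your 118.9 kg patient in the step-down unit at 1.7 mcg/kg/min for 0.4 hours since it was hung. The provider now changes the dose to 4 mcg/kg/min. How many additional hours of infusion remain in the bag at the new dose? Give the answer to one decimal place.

1.8 hours

Initial rate:
Dose = 1.7 mcg/kg/min × 118.9 kg = 202.13 mcg/min
202.13 mcg/min × 60 min/hr = 12127.8 mcg/hr
Concentration = 56 mg ÷ 55 mL = 1.018182 mg/mL = 1018.182 mcg/mL
Rate = 12127.8 mcg/hr ÷ 1018.182 mcg/mL = 11.91123 mL/hr
Volume infused so far = 11.91123 mL/hr × 0.4 hr = 4.764493 mL
Volume remaining = 55 − 4.764493 = 50.23551 mL
New rate:
Dose = 4 mcg/kg/min × 118.9 kg = 475.6 mcg/min
475.6 mcg/min × 60 min/hr = 28536 mcg/hr
Rate = 28536 mcg/hr ÷ 1018.182 mcg/mL = 28.02643 mL/hr
Time remaining = 50.23551 mL ÷ 28.02643 mL/hr = 1.792433 hr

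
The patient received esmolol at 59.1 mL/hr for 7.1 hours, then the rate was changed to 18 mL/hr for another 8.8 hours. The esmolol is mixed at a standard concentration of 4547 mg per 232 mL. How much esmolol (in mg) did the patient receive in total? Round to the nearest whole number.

11328 mg

Concentration = 4547 mg ÷ 232 mL = 19.59914 mg/mL
Stage 1: 59.1 mL/hr × 7.1 hr = 419.61 mL → 419.61 mL × 19.59914 mg/mL = 8223.994 mg
Stage 2: 18 mL/hr × 8.8 hr = 158.4 mL → 158.4 mL × 19.59914 mg/mL = 3104.503 mg
Total = 8223.994 + 3104.503 = 11328.5 mg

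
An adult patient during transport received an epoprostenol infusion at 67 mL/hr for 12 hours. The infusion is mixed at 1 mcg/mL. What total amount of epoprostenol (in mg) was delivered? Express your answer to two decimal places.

0.80 mg

Concentration = 1 mcg/mL = 1000 ng/mL
Drug rate = 67 mL/hr × 1000 ng/mL = 67000 ng/hr
Total = 67000 ng/hr × 12 hr = 804000 ng = 0.804 mg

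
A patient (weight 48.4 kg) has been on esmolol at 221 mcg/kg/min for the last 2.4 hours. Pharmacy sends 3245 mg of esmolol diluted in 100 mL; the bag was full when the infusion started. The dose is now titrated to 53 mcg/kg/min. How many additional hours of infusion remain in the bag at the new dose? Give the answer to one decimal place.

11.1 hours

Initial rate:
Dose = 221 mcg/kg/min × 48.4 kg = 10696.4 mcg/min
10696.4 mcg/min × 60 min/hr = 641784 mcg/hr
Concentration = 3245 mg ÷ 100 mL = 32.45 mg/mL = 32450 mcg/mL
Rate = 641784 mcg/hr ÷ 32450 mcg/mL = 19.77763 mL/hr
Volume infused so far = 19.77763 mL/hr × 2.4 hr = 47.46631 mL
Volume remaining = 100 − 47.46631 = 52.53369 mL
New rate:
Dose = 53 mcg/kg/min × 48.4 kg = 2565.2 mcg/min
2565.2 mcg/min × 60 min/hr = 153912 mcg/hr
Rate = 153912 mcg/hr ÷ 32450 mcg/mL = 4.743051 mL/hr
Time remaining = 52.53369 mL ÷ 4.743051 mL/hr = 11.07593 hr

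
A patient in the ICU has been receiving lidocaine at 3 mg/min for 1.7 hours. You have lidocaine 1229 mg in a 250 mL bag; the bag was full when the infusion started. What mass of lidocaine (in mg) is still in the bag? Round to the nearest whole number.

923 mg

3 mg/min × 60 min/hr = 180 mg/hr
Concentration = 1229 mg ÷ 250 mL = 4.916 mg/mL
Rate = 180 mg/hr ÷ 4.916 mg/mL = 36.61513 mL/hr
Volume infused = 36.61513 mL/hr × 1.7 hr = 62.24573 mL
Volume remaining = 250 − 62.24573 = 187.7543 mL
Drug remaining = 187.7543 mL × 4.916 mg/mL = 923 mg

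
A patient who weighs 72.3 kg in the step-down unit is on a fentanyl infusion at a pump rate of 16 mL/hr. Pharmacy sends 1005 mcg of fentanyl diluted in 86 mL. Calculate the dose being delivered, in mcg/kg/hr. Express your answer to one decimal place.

2.6 mcg/kg/hr

Concentration = 1005 mcg ÷ 86 mL = 11.68605 mcg/mL
Drug rate = 16 mL/hr × 11.68605 mcg/mL = 186.9767 mcg/hr
186.9767 mcg/hr ÷ 72.3 kg = 2.586124 mcg/kg/hr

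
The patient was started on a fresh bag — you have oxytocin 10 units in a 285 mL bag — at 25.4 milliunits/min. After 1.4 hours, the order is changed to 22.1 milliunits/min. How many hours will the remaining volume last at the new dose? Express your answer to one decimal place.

Initial rate:
25.4 milliunits/min × 60 min/hr = 1524 milliunits/hr
Concentration = 10 units ÷ 285 mL = 0.03508772 units/mL = 35.08772 milliunits/mL
Rate = 1524 milliunits/hr ÷ 35.08772 milliunits/mL = 43.434 mL/hr
Volume infused so far = 43.434 mL/hr × 1.4 hr = 60.8076 mL
Volume remaining = 285 − 60.8076 = 224.1924 mL
New rate:
22.1 milliunits/min × 60 min/hr = 1326 milliunits/hr
Rate = 1326 milliunits/hr ÷ 35.08772 milliunits/mL = 37.791 mL/hr
Time remaining = 224.1924 mL ÷ 37.791 mL/hr = 5.932428 hr

5.9 hours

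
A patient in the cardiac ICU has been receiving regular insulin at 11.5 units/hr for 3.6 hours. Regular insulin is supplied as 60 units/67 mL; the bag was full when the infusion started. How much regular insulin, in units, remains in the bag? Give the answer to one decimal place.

Concentration = 60 units ÷ 67 mL = 0.8955224 units/mL
Rate = 11.5 units/hr ÷ 0.8955224 units/mL = 12.84167 mL/hr
Volume infused = 12.84167 mL/hr × 3.6 hr = 46.23 mL
Volume remaining = 67 − 46.23 = 20.77 mL
Drug remaining = 20.77 mL × 0.8955224 units/mL = 18.6 units

18.6 units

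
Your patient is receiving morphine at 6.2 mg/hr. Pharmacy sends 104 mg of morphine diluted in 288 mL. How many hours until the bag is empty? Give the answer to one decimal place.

16.8 hours

Concentration = 104 mg ÷ 288 mL = 0.3611111 mg/mL
Rate = 6.2 mg/hr ÷ 0.3611111 mg/mL = 17.16923 mL/hr
Duration = 288 mL ÷ 17.16923 mL/hr = 16.77419 hr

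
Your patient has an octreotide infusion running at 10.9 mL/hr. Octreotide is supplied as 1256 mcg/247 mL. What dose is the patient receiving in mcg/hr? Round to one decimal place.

55.4 mcg/hr

Concentration = 1256 mcg ÷ 247 mL = 5.08502 mcg/mL
Drug rate = 10.9 mL/hr × 5.08502 mcg/mL = 55.42672 mcg/hr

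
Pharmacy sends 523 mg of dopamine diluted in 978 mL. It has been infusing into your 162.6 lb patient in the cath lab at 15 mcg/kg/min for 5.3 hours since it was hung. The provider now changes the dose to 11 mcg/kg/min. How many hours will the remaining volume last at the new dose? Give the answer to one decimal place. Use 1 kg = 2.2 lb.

Initial rate:
Weight = 162.6 lb ÷ 2.2 lb/kg = 73.90909 kg
Dose = 15 mcg/kg/min × 73.90909 kg = 1108.636 mcg/min
1108.636 mcg/min × 60 min/hr = 66518.18 mcg/hr
Concentration = 523 mg ÷ 978 mL = 0.5347648 mg/mL = 534.7648 mcg/mL
Rate = 66518.18 mcg/hr ÷ 534.7648 mcg/mL = 124.3877 mL/hr
Volume infused so far = 124.3877 mL/hr × 5.3 hr = 659.255 mL
Volume remaining = 978 − 659.255 = 318.745 mL
New rate:
Dose = 11 mcg/kg/min × 73.90909 kg = 813 mcg/min
813 mcg/min × 60 min/hr = 48780 mcg/hr
Rate = 48780 mcg/hr ÷ 534.7648 mcg/mL = 91.21767 mL/hr
Time remaining = 318.745 mL ÷ 91.21767 mL/hr = 3.494334 hr

3.5 hours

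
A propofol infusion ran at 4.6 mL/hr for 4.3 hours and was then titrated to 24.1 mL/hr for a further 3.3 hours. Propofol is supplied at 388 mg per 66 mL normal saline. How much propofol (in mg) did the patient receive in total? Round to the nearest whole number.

584 mg

Concentration = 388 mg ÷ 66 mL = 5.878788 mg/mL
Stage 1: 4.6 mL/hr × 4.3 hr = 19.78 mL → 19.78 mL × 5.878788 mg/mL = 116.2824 mg
Stage 2: 24.1 mL/hr × 3.3 hr = 79.53 mL → 79.53 mL × 5.878788 mg/mL = 467.54 mg
Total = 116.2824 + 467.54 = 583.8224 mg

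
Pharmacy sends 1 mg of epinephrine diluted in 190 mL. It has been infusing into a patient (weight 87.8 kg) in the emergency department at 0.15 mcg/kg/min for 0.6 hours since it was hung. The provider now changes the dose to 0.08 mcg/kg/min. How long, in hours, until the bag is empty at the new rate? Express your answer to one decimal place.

Initial rate:
Dose = 0.15 mcg/kg/min × 87.8 kg = 13.17 mcg/min
13.17 mcg/min × 60 min/hr = 790.2 mcg/hr
Concentration = 1 mg ÷ 190 mL = 0.005263158 mg/mL = 5.263158 mcg/mL
Rate = 790.2 mcg/hr ÷ 5.263158 mcg/mL = 150.138 mL/hr
Volume infused so far = 150.138 mL/hr × 0.6 hr = 90.0828 mL
Volume remaining = 190 − 90.0828 = 99.9172 mL
New rate:
Dose = 0.08 mcg/kg/min × 87.8 kg = 7.024 mcg/min
7.024 mcg/min × 60 min/hr = 421.44 mcg/hr
Rate = 421.44 mcg/hr ÷ 5.263158 mcg/mL = 80.0736 mL/hr
Time remaining = 99.9172 mL ÷ 80.0736 mL/hr = 1.247817 hr

1.2 hours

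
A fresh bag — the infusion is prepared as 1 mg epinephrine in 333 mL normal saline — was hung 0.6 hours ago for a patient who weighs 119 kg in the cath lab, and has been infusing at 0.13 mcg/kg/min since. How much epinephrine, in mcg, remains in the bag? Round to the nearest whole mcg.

443 mcg

Dose = 0.13 mcg/kg/min × 119 kg = 15.47 mcg/min
15.47 mcg/min × 60 min/hr = 928.2 mcg/hr
Concentration = 1 mg ÷ 333 mL = 0.003003003 mg/mL = 3.003003 mcg/mL
Rate = 928.2 mcg/hr ÷ 3.003003 mcg/mL = 309.0906 mL/hr
Volume infused = 309.0906 mL/hr × 0.6 hr = 185.4544 mL
Volume remaining = 333 − 185.4544 = 147.5456 mL
Drug remaining = 147.5456 mL × 3.003003 mcg/mL = 443.08 mcg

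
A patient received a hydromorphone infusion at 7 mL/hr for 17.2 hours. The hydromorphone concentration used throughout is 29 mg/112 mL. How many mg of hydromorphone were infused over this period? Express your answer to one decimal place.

31.2 mg

Concentration = 29 mg ÷ 112 mL = 0.2589286 mg/mL
Drug rate = 7 mL/hr × 0.2589286 mg/mL = 1.8125 mg/hr
Total = 1.8125 mg/hr × 17.2 hr = 31.175 mg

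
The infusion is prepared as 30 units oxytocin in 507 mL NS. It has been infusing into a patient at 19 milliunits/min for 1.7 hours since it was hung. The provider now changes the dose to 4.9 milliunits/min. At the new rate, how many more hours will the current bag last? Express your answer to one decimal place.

Initial rate:
19 milliunits/min × 60 min/hr = 1140 milliunits/hr
Concentration = 30 units ÷ 507 mL = 0.0591716 units/mL = 59.1716 milliunits/mL
Rate = 1140 milliunits/hr ÷ 59.1716 milliunits/mL = 19.266 mL/hr
Volume infused so far = 19.266 mL/hr × 1.7 hr = 32.7522 mL
Volume remaining = 507 − 32.7522 = 474.2478 mL
New rate:
4.9 milliunits/min × 60 min/hr = 294 milliunits/hr
Rate = 294 milliunits/hr ÷ 59.1716 milliunits/mL = 4.9686 mL/hr
Time remaining = 474.2478 mL ÷ 4.9686 mL/hr = 95.44898 hr

95.4 hours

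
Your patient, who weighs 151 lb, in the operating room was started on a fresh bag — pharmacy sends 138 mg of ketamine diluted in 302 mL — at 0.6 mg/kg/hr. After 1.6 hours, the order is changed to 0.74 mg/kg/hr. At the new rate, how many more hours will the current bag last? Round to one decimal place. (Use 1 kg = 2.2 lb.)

Initial rate:
Weight = 151 lb ÷ 2.2 lb/kg = 68.63636 kg
Dose = 0.6 mg/kg/hr × 68.63636 kg = 41.18182 mg/hr
Concentration = 138 mg ÷ 302 mL = 0.4569536 mg/mL
Rate = 41.18182 mg/hr ÷ 0.4569536 mg/mL = 90.12253 mL/hr
Volume infused so far = 90.12253 mL/hr × 1.6 hr = 144.196 mL
Volume remaining = 302 − 144.196 = 157.804 mL
New rate:
Dose = 0.74 mg/kg/hr × 68.63636 kg = 50.79091 mg/hr
Rate = 50.79091 mg/hr ÷ 0.4569536 mg/mL = 111.1511 mL/hr
Time remaining = 157.804 mL ÷ 111.1511 mL/hr = 1.419724 hr

1.4 hours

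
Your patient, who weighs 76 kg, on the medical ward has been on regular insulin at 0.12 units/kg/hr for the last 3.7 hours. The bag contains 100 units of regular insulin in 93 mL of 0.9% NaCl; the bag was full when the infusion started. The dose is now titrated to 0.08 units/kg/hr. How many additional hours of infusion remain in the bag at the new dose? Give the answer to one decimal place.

Initial rate:
Dose = 0.12 units/kg/hr × 76 kg = 9.12 units/hr
Concentration = 100 units ÷ 93 mL = 1.075269 units/mL
Rate = 9.12 units/hr ÷ 1.075269 units/mL = 8.4816 mL/hr
Volume infused so far = 8.4816 mL/hr × 3.7 hr = 31.38192 mL
Volume remaining = 93 − 31.38192 = 61.61808 mL
New rate:
Dose = 0.08 units/kg/hr × 76 kg = 6.08 units/hr
Rate = 6.08 units/hr ÷ 1.075269 units/mL = 5.6544 mL/hr
Time remaining = 61.61808 mL ÷ 5.6544 mL/hr = 10.89737 hr

10.9 hours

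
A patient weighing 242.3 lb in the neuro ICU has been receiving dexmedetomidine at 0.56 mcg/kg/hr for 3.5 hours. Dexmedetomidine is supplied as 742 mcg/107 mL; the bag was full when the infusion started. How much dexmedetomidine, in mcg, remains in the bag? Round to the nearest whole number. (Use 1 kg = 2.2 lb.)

Weight = 242.3 lb ÷ 2.2 lb/kg = 110.1364 kg
Dose = 0.56 mcg/kg/hr × 110.1364 kg = 61.67636 mcg/hr
Concentration = 742 mcg ÷ 107 mL = 6.934579 mcg/mL
Rate = 61.67636 mcg/hr ÷ 6.934579 mcg/mL = 8.894031 mL/hr
Volume infused = 8.894031 mL/hr × 3.5 hr = 31.12911 mL
Volume remaining = 107 − 31.12911 = 75.87089 mL
Drug remaining = 75.87089 mL × 6.934579 mcg/mL = 526.1327 mcg

526 mcg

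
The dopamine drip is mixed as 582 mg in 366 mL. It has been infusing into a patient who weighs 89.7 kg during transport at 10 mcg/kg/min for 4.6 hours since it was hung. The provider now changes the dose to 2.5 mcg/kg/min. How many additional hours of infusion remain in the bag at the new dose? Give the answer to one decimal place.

24.9 hours

Initial rate:
Dose = 10 mcg/kg/min × 89.7 kg = 897 mcg/min
897 mcg/min × 60 min/hr = 53820 mcg/hr
Concentration = 582 mg ÷ 366 mL = 1.590164 mg/mL = 1590.164 mcg/mL
Rate = 53820 mcg/hr ÷ 1590.164 mcg/mL = 33.84557 mL/hr
Volume infused so far = 33.84557 mL/hr × 4.6 hr = 155.6896 mL
Volume remaining = 366 − 155.6896 = 210.3104 mL
New rate:
Dose = 2.5 mcg/kg/min × 89.7 kg = 224.25 mcg/min
224.25 mcg/min × 60 min/hr = 13455 mcg/hr
Rate = 13455 mcg/hr ÷ 1590.164 mcg/mL = 8.461392 mL/hr
Time remaining = 210.3104 mL ÷ 8.461392 mL/hr = 24.8553 hr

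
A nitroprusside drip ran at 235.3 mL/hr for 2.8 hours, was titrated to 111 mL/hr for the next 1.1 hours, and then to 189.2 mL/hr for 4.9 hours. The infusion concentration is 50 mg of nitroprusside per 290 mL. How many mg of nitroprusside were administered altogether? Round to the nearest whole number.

294 mg

Concentration = 50 mg ÷ 290 mL = 0.1724138 mg/mL
Stage 1: 235.3 mL/hr × 2.8 hr = 658.84 mL → 658.84 mL × 0.1724138 mg/mL = 113.5931 mg
Stage 2: 111 mL/hr × 1.1 hr = 122.1 mL → 122.1 mL × 0.1724138 mg/mL = 21.05172 mg
Stage 3: 189.2 mL/hr × 4.9 hr = 927.08 mL → 927.08 mL × 0.1724138 mg/mL = 159.8414 mg
Total = 113.5931 + 21.05172 + 159.8414 = 294.4862 mg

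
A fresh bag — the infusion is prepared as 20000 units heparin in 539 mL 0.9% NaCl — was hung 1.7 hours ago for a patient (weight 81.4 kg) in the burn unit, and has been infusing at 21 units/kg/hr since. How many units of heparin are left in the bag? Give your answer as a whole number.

Dose = 21 units/kg/hr × 81.4 kg = 1709.4 units/hr
Concentration = 20000 units ÷ 539 mL = 37.10575 units/mL
Rate = 1709.4 units/hr ÷ 37.10575 units/mL = 46.06833 mL/hr
Volume infused = 46.06833 mL/hr × 1.7 hr = 78.31616 mL
Volume remaining = 539 − 78.31616 = 460.6838 mL
Drug remaining = 460.6838 mL × 37.10575 units/mL = 17094.02 units

17094 units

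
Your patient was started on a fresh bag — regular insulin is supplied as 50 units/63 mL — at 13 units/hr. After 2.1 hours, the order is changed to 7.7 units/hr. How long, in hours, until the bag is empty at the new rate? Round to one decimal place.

2.9 hours

Initial rate:
Concentration = 50 units ÷ 63 mL = 0.7936508 units/mL
Rate = 13 units/hr ÷ 0.7936508 units/mL = 16.38 mL/hr
Volume infused so far = 16.38 mL/hr × 2.1 hr = 34.398 mL
Volume remaining = 63 − 34.398 = 28.602 mL
New rate:
Rate = 7.7 units/hr ÷ 0.7936508 units/mL = 9.702 mL/hr
Time remaining = 28.602 mL ÷ 9.702 mL/hr = 2.948052 hr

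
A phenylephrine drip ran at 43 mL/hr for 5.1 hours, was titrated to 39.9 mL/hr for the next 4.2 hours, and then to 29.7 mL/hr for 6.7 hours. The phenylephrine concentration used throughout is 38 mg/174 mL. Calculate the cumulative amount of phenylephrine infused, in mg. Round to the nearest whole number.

Concentration = 38 mg ÷ 174 mL = 0.2183908 mg/mL
Stage 1: 43 mL/hr × 5.1 hr = 219.3 mL → 219.3 mL × 0.2183908 mg/mL = 47.8931 mg
Stage 2: 39.9 mL/hr × 4.2 hr = 167.58 mL → 167.58 mL × 0.2183908 mg/mL = 36.59793 mg
Stage 3: 29.7 mL/hr × 6.7 hr = 198.99 mL → 198.99 mL × 0.2183908 mg/mL = 43.45759 mg
Total = 47.8931 + 36.59793 + 43.45759 = 127.9486 mg

128 mg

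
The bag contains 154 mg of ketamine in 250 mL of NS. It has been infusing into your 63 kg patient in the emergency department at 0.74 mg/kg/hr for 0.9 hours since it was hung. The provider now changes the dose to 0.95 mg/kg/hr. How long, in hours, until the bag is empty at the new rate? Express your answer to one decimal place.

Initial rate:
Dose = 0.74 mg/kg/hr × 63 kg = 46.62 mg/hr
Concentration = 154 mg ÷ 250 mL = 0.616 mg/mL
Rate = 46.62 mg/hr ÷ 0.616 mg/mL = 75.68182 mL/hr
Volume infused so far = 75.68182 mL/hr × 0.9 hr = 68.11364 mL
Volume remaining = 250 − 68.11364 = 181.8864 mL
New rate:
Dose = 0.95 mg/kg/hr × 63 kg = 59.85 mg/hr
Rate = 59.85 mg/hr ÷ 0.616 mg/mL = 97.15909 mL/hr
Time remaining = 181.8864 mL ÷ 97.15909 mL/hr = 1.872047 hr

1.9 hours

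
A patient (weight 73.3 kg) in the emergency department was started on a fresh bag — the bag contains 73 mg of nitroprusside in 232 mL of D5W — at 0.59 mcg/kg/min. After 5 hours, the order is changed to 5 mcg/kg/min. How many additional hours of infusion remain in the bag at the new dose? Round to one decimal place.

Initial rate:
Dose = 0.59 mcg/kg/min × 73.3 kg = 43.247 mcg/min
43.247 mcg/min × 60 min/hr = 2594.82 mcg/hr
Concentration = 73 mg ÷ 232 mL = 0.3146552 mg/mL = 314.6552 mcg/mL
Rate = 2594.82 mcg/hr ÷ 314.6552 mcg/mL = 8.246551 mL/hr
Volume infused so far = 8.246551 mL/hr × 5 hr = 41.23276 mL
Volume remaining = 232 − 41.23276 = 190.7672 mL
New rate:
Dose = 5 mcg/kg/min × 73.3 kg = 366.5 mcg/min
366.5 mcg/min × 60 min/hr = 21990 mcg/hr
Rate = 21990 mcg/hr ÷ 314.6552 mcg/mL = 69.88603 mL/hr
Time remaining = 190.7672 mL ÷ 69.88603 mL/hr = 2.729691 hr

2.7 hours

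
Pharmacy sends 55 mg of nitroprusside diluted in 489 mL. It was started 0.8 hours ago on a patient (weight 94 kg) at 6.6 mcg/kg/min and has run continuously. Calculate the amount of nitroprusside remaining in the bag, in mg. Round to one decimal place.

25.2 mg

Dose = 6.6 mcg/kg/min × 94 kg = 620.4 mcg/min
620.4 mcg/min × 60 min/hr = 37224 mcg/hr
Concentration = 55 mg ÷ 489 mL = 0.1124744 mg/mL = 112.4744 mcg/mL
Rate = 37224 mcg/hr ÷ 112.4744 mcg/mL = 330.9552 mL/hr
Volume infused = 330.9552 mL/hr × 0.8 hr = 264.7642 mL
Volume remaining = 489 − 264.7642 = 224.2358 mL
Drug remaining = 224.2358 mL × 112.4744 mcg/mL = 25220.8 mcg = 25.2208 mg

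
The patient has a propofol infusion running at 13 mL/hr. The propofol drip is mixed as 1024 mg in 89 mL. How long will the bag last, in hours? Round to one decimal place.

Duration = 89 mL ÷ 13 mL/hr = 6.846154 hr

6.8 hours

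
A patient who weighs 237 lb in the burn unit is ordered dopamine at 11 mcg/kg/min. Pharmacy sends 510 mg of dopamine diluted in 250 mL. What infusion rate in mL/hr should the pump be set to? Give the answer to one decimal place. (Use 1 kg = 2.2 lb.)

Weight = 237 lb ÷ 2.2 lb/kg = 107.7273 kg
Dose = 11 mcg/kg/min × 107.7273 kg = 1185 mcg/min
1185 mcg/min × 60 min/hr = 71100 mcg/hr
Concentration = 510 mg ÷ 250 mL = 2.04 mg/mL = 2040 mcg/mL
Rate = 71100 mcg/hr ÷ 2040 mcg/mL = 34.85294 mL/hr

34.9 mL/hr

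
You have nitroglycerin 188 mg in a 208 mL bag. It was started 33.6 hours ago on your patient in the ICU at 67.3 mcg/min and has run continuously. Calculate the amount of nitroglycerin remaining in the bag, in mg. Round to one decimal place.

52.3 mg

67.3 mcg/min × 60 min/hr = 4038 mcg/hr
Concentration = 188 mg ÷ 208 mL = 0.9038462 mg/mL = 903.8462 mcg/mL
Rate = 4038 mcg/hr ÷ 903.8462 mcg/mL = 4.467574 mL/hr
Volume infused = 4.467574 mL/hr × 33.6 hr = 150.1105 mL
Volume remaining = 208 − 150.1105 = 57.8895 mL
Drug remaining = 57.8895 mL × 903.8462 mcg/mL = 52323.2 mcg = 52.3232 mg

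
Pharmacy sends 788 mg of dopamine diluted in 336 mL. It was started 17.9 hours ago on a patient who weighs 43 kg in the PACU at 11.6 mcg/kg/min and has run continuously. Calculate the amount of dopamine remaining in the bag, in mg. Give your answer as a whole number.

Dose = 11.6 mcg/kg/min × 43 kg = 498.8 mcg/min
498.8 mcg/min × 60 min/hr = 29928 mcg/hr
Concentration = 788 mg ÷ 336 mL = 2.345238 mg/mL = 2345.238 mcg/mL
Rate = 29928 mcg/hr ÷ 2345.238 mcg/mL = 12.76118 mL/hr
Volume infused = 12.76118 mL/hr × 17.9 hr = 228.4251 mL
Volume remaining = 336 − 228.4251 = 107.5749 mL
Drug remaining = 107.5749 mL × 2345.238 mcg/mL = 252288.8 mcg = 252.2888 mg

252 mg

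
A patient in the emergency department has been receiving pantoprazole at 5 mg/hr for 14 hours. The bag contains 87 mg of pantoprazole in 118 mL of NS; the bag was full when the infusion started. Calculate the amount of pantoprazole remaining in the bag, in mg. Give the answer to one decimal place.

17.0 mg

Concentration = 87 mg ÷ 118 mL = 0.7372881 mg/mL
Rate = 5 mg/hr ÷ 0.7372881 mg/mL = 6.781609 mL/hr
Volume infused = 6.781609 mL/hr × 14 hr = 94.94253 mL
Volume remaining = 118 − 94.94253 = 23.05747 mL
Drug remaining = 23.05747 mL × 0.7372881 mg/mL = 17 mg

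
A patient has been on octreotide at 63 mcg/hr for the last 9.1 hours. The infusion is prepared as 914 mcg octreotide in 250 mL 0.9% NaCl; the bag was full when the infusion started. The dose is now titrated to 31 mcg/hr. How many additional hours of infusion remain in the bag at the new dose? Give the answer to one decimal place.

11.0 hours

Initial rate:
Concentration = 914 mcg ÷ 250 mL = 3.656 mcg/mL
Rate = 63 mcg/hr ÷ 3.656 mcg/mL = 17.23195 mL/hr
Volume infused so far = 17.23195 mL/hr × 9.1 hr = 156.8107 mL
Volume remaining = 250 − 156.8107 = 93.18928 mL
New rate:
Rate = 31 mcg/hr ÷ 3.656 mcg/mL = 8.479212 mL/hr
Time remaining = 93.18928 mL ÷ 8.479212 mL/hr = 10.99032 hr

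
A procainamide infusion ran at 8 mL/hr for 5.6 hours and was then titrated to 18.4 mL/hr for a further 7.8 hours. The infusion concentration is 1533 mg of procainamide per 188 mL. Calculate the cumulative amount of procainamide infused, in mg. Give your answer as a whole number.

1536 mg

Concentration = 1533 mg ÷ 188 mL = 8.154255 mg/mL
Stage 1: 8 mL/hr × 5.6 hr = 44.8 mL → 44.8 mL × 8.154255 mg/mL = 365.3106 mg
Stage 2: 18.4 mL/hr × 7.8 hr = 143.52 mL → 143.52 mL × 8.154255 mg/mL = 1170.299 mg
Total = 365.3106 + 1170.299 = 1535.609 mg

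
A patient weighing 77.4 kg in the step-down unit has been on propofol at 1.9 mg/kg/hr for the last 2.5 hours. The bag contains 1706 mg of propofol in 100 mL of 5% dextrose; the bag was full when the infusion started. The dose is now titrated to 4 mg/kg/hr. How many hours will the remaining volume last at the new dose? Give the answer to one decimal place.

4.3 hours

Initial rate:
Dose = 1.9 mg/kg/hr × 77.4 kg = 147.06 mg/hr
Concentration = 1706 mg ÷ 100 mL = 17.06 mg/mL
Rate = 147.06 mg/hr ÷ 17.06 mg/mL = 8.620164 mL/hr
Volume infused so far = 8.620164 mL/hr × 2.5 hr = 21.55041 mL
Volume remaining = 100 − 21.55041 = 78.44959 mL
New rate:
Dose = 4 mg/kg/hr × 77.4 kg = 309.6 mg/hr
Rate = 309.6 mg/hr ÷ 17.06 mg/mL = 18.14771 mL/hr
Time remaining = 78.44959 mL ÷ 18.14771 mL/hr = 4.322836 hr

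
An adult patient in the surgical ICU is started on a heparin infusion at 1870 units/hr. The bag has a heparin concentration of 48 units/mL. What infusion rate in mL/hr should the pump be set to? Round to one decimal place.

Rate = 1870 units/hr ÷ 48 units/mL = 38.95833 mL/hr

39.0 mL/hr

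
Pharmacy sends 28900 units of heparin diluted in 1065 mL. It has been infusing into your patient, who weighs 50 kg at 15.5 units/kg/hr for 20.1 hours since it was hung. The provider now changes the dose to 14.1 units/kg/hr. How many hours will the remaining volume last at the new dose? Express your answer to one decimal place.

Initial rate:
Dose = 15.5 units/kg/hr × 50 kg = 775 units/hr
Concentration = 28900 units ÷ 1065 mL = 27.13615 units/mL
Rate = 775 units/hr ÷ 27.13615 units/mL = 28.55969 mL/hr
Volume infused so far = 28.55969 mL/hr × 20.1 hr = 574.0497 mL
Volume remaining = 1065 − 574.0497 = 490.9503 mL
New rate:
Dose = 14.1 units/kg/hr × 50 kg = 705 units/hr
Rate = 705 units/hr ÷ 27.13615 units/mL = 25.9801 mL/hr
Time remaining = 490.9503 mL ÷ 25.9801 mL/hr = 18.89716 hr

18.9 hours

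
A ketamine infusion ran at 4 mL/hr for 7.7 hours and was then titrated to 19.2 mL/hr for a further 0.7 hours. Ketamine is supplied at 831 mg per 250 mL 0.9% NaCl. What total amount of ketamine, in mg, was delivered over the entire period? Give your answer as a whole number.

147 mg

Concentration = 831 mg ÷ 250 mL = 3.324 mg/mL
Stage 1: 4 mL/hr × 7.7 hr = 30.8 mL → 30.8 mL × 3.324 mg/mL = 102.3792 mg
Stage 2: 19.2 mL/hr × 0.7 hr = 13.44 mL → 13.44 mL × 3.324 mg/mL = 44.67456 mg
Total = 102.3792 + 44.67456 = 147.0538 mg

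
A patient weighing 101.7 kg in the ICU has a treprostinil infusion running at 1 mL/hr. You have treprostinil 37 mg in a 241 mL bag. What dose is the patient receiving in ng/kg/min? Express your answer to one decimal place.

25.2 ng/kg/min

Concentration = 37 mg ÷ 241 mL = 0.153527 mg/mL = 153527 ng/mL
Drug rate = 1 mL/hr × 153527 ng/mL = 153527 ng/hr
153527 ng/hr ÷ 60 min/hr = 2558.783 ng/min
2558.783 ng/min ÷ 101.7 kg = 25.16011 ng/kg/min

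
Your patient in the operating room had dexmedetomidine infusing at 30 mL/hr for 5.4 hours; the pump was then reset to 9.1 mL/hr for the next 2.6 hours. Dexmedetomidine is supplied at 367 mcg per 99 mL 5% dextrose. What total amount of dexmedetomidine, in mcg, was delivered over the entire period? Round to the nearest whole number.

Concentration = 367 mcg ÷ 99 mL = 3.707071 mcg/mL
Stage 1: 30 mL/hr × 5.4 hr = 162 mL → 162 mL × 3.707071 mcg/mL = 600.5455 mcg
Stage 2: 9.1 mL/hr × 2.6 hr = 23.66 mL → 23.66 mL × 3.707071 mcg/mL = 87.70929 mcg
Total = 600.5455 + 87.70929 = 688.2547 mcg

688 mcg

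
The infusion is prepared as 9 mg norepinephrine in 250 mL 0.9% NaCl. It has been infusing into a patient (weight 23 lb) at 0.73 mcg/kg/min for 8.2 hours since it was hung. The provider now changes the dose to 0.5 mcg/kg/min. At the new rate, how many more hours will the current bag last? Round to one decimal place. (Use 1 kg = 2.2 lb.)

16.7 hours

Initial rate:
Weight = 23 lb ÷ 2.2 lb/kg = 10.45455 kg
Dose = 0.73 mcg/kg/min × 10.45455 kg = 7.631818 mcg/min
7.631818 mcg/min × 60 min/hr = 457.9091 mcg/hr
Concentration = 9 mg ÷ 250 mL = 0.036 mg/mL = 36 mcg/mL
Rate = 457.9091 mcg/hr ÷ 36 mcg/mL = 12.7197 mL/hr
Volume infused so far = 12.7197 mL/hr × 8.2 hr = 104.3015 mL
Volume remaining = 250 − 104.3015 = 145.6985 mL
New rate:
Dose = 0.5 mcg/kg/min × 10.45455 kg = 5.227273 mcg/min
5.227273 mcg/min × 60 min/hr = 313.6364 mcg/hr
Rate = 313.6364 mcg/hr ÷ 36 mcg/mL = 8.712121 mL/hr
Time remaining = 145.6985 mL ÷ 8.712121 mL/hr = 16.72365 hr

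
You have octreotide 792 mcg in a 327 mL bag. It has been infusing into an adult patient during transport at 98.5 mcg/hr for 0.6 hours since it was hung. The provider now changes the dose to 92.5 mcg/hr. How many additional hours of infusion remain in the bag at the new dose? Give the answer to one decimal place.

Initial rate:
Concentration = 792 mcg ÷ 327 mL = 2.422018 mcg/mL
Rate = 98.5 mcg/hr ÷ 2.422018 mcg/mL = 40.66856 mL/hr
Volume infused so far = 40.66856 mL/hr × 0.6 hr = 24.40114 mL
Volume remaining = 327 − 24.40114 = 302.5989 mL
New rate:
Rate = 92.5 mcg/hr ÷ 2.422018 mcg/mL = 38.19129 mL/hr
Time remaining = 302.5989 mL ÷ 38.19129 mL/hr = 7.923243 hr

7.9 hours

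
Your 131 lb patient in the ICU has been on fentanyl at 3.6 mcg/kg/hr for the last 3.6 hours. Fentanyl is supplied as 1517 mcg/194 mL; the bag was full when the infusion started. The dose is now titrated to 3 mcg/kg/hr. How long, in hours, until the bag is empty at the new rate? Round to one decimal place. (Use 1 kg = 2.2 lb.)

Initial rate:
Weight = 131 lb ÷ 2.2 lb/kg = 59.54545 kg
Dose = 3.6 mcg/kg/hr × 59.54545 kg = 214.3636 mcg/hr
Concentration = 1517 mcg ÷ 194 mL = 7.819588 mcg/mL
Rate = 214.3636 mcg/hr ÷ 7.819588 mcg/mL = 27.41368 mL/hr
Volume infused so far = 27.41368 mL/hr × 3.6 hr = 98.68923 mL
Volume remaining = 194 − 98.68923 = 95.31077 mL
New rate:
Dose = 3 mcg/kg/hr × 59.54545 kg = 178.6364 mcg/hr
Rate = 178.6364 mcg/hr ÷ 7.819588 mcg/mL = 22.84473 mL/hr
Time remaining = 95.31077 mL ÷ 22.84473 mL/hr = 4.172112 hr

4.2 hours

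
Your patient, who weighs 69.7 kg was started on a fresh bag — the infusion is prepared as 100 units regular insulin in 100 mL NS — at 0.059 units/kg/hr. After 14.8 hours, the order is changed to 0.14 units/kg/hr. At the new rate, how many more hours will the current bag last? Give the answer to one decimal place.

Initial rate:
Dose = 0.059 units/kg/hr × 69.7 kg = 4.1123 units/hr
Concentration = 100 units ÷ 100 mL = 1 units/mL
Rate = 4.1123 units/hr ÷ 1 units/mL = 4.1123 mL/hr
Volume infused so far = 4.1123 mL/hr × 14.8 hr = 60.86204 mL
Volume remaining = 100 − 60.86204 = 39.13796 mL
New rate:
Dose = 0.14 units/kg/hr × 69.7 kg = 9.758 units/hr
Rate = 9.758 units/hr ÷ 1 units/mL = 9.758 mL/hr
Time remaining = 39.13796 mL ÷ 9.758 mL/hr = 4.010859 hr

4.0 hours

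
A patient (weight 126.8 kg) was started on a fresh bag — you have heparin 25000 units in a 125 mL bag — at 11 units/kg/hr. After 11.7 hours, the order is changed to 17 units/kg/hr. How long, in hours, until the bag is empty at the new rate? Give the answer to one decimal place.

Initial rate:
Dose = 11 units/kg/hr × 126.8 kg = 1394.8 units/hr
Concentration = 25000 units ÷ 125 mL = 200 units/mL
Rate = 1394.8 units/hr ÷ 200 units/mL = 6.974 mL/hr
Volume infused so far = 6.974 mL/hr × 11.7 hr = 81.5958 mL
Volume remaining = 125 − 81.5958 = 43.4042 mL
New rate:
Dose = 17 units/kg/hr × 126.8 kg = 2155.6 units/hr
Rate = 2155.6 units/hr ÷ 200 units/mL = 10.778 mL/hr
Time remaining = 43.4042 mL ÷ 10.778 mL/hr = 4.027111 hr

4.0 hours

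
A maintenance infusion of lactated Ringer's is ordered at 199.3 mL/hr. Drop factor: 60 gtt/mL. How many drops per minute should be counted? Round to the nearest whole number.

199 gtt/min

199.3 mL/hr ÷ 60 min/hr = 3.321667 mL/min
3.321667 mL/min × 60 gtt/mL = 199.3 gtt/min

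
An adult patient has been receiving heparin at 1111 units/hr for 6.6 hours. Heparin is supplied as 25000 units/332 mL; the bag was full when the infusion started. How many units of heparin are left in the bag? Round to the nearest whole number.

17667 units

Concentration = 25000 units ÷ 332 mL = 75.3012 units/mL
Rate = 1111 units/hr ÷ 75.3012 units/mL = 14.75408 mL/hr
Volume infused = 14.75408 mL/hr × 6.6 hr = 97.37693 mL
Volume remaining = 332 − 97.37693 = 234.6231 mL
Drug remaining = 234.6231 mL × 75.3012 units/mL = 17667.4 units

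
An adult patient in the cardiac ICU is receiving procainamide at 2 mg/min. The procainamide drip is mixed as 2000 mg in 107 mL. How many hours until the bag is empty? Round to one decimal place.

16.7 hours

2 mg/min × 60 min/hr = 120 mg/hr
Concentration = 2000 mg ÷ 107 mL = 18.69159 mg/mL
Rate = 120 mg/hr ÷ 18.69159 mg/mL = 6.42 mL/hr
Duration = 107 mL ÷ 6.42 mL/hr = 16.66667 hr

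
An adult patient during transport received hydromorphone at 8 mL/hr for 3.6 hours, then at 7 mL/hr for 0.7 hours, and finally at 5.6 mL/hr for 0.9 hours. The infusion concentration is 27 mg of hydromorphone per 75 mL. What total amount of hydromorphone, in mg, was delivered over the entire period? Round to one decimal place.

Concentration = 27 mg ÷ 75 mL = 0.36 mg/mL
Stage 1: 8 mL/hr × 3.6 hr = 28.8 mL → 28.8 mL × 0.36 mg/mL = 10.368 mg
Stage 2: 7 mL/hr × 0.7 hr = 4.9 mL → 4.9 mL × 0.36 mg/mL = 1.764 mg
Stage 3: 5.6 mL/hr × 0.9 hr = 5.04 mL → 5.04 mL × 0.36 mg/mL = 1.8144 mg
Total = 10.368 + 1.764 + 1.8144 = 13.9464 mg

13.9 mg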